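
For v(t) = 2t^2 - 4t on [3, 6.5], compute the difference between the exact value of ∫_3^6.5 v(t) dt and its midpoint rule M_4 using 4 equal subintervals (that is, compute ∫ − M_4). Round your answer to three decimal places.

0.447

Exact integral: ∫_3^6.5 v(t) dt ≈ 98.58333.
M_4 = 98.13671875.
Error ≈ 98.58333 − 98.13671875 ≈ 0.447.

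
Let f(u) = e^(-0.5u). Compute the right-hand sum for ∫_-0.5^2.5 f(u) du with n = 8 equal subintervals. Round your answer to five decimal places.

Δu = (2.5 − (-0.5))/8 = 0.375.
Right endpoints: -0.125, 0.25, 0.625, 1, 1.375, 1.75, 2.125, 2.5.
f(-0.125) ≈ 1.06449, f(0.25) ≈ 0.88250, f(0.625) ≈ 0.73162, f(1) ≈ 0.60653, f(1.375) ≈ 0.50283, f(1.75) ≈ 0.41686, f(2.125) ≈ 0.34559, f(2.5) ≈ 0.28650.
Sum = Δu · [f(-0.125) + f(0.25) + f(0.625) + ...].
Sum ≈ 1.81385.

1.81385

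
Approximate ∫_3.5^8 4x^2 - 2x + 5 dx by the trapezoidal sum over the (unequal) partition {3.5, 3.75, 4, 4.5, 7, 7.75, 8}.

Subinterval widths: 0.25, 0.25, 0.5, 2.5, 0.75, 0.25.
f(3.5) = 47, f(3.75) = 53.75, f(4) = 61, f(4.5) = 77, f(7) = 187, f(7.75) = 229.75, f(8) = 245.
On each subinterval the trapezoid contributes (Δx_i/2)·[f(x_{i-1}) + f(x_i)].
Sum = 607.0625.

607.0625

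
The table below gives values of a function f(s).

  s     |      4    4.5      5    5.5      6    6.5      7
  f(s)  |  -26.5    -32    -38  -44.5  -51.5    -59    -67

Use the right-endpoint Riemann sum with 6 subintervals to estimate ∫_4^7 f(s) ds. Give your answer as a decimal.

Δs = 0.5.
Sum = 0.5·[(-32) + (-38) + (-44.5) + (-51.5) + (-59) + (-67)] = -146.

-146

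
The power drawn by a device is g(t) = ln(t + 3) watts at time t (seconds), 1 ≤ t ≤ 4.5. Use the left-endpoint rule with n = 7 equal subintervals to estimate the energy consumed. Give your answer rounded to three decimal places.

5.907

Δt = (4.5 − 1)/7 = 0.5.
Left endpoints: 1, 1.5, 2, 2.5, 3, 3.5, 4.
g(1) ≈ 1.386, g(1.5) ≈ 1.504, g(2) ≈ 1.609, g(2.5) ≈ 1.705, g(3) ≈ 1.792, g(3.5) ≈ 1.872, g(4) ≈ 1.946.
Sum = Δt · [g(1) + g(1.5) + g(2) + ...].
Sum ≈ 5.907.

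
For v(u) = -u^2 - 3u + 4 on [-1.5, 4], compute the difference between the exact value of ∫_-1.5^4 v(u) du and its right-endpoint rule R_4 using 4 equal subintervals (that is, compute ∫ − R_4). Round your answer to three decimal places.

Exact integral: ∫_-1.5^4 v(u) du ≈ -21.08333.
R_4 = -43.61328125.
Error ≈ -21.08333 − (-43.61328125) ≈ 22.530.

22.530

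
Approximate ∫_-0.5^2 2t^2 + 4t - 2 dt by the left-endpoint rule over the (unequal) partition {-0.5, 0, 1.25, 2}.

Subinterval widths: 0.5, 1.25, 0.75.
Left endpoints: -0.5, 0, 1.25.
f(-0.5) = -3.5, f(0) = -2, f(1.25) = 6.125.
Sum = Σ Δt_i · f(t_i).
Sum = 0.34375.

0.34375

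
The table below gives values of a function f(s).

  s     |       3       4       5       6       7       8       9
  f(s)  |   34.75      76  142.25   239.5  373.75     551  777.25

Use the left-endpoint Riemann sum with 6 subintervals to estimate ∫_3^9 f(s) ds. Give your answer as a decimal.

Δs = 1.
Sum = 1·[34.75 + 76 + 142.25 + 239.5 + 373.75 + 551] = 1417.25.

1417.25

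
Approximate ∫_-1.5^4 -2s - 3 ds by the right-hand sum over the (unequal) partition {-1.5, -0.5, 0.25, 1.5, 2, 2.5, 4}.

Subinterval widths: 1, 0.75, 1.25, 0.5, 0.5, 1.5.
Right endpoints: -0.5, 0.25, 1.5, 2, 2.5, 4.
f(-0.5) = -2, f(0.25) = -3.5, f(1.5) = -6, f(2) = -7, f(2.5) = -8, f(4) = -11.
Sum = Σ Δs_i · f(s_i).
Sum = -36.125.

-36.125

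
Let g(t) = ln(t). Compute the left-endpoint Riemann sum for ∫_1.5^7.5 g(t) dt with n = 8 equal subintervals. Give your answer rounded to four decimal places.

7.8753

Δt = (7.5 − 1.5)/8 = 0.75.
Left endpoints: 1.5, 2.25, 3, 3.75, 4.5, 5.25, 6, 6.75.
g(1.5) ≈ 0.4055, g(2.25) ≈ 0.8109, g(3) ≈ 1.0986, g(3.75) ≈ 1.3218, g(4.5) ≈ 1.5041, g(5.25) ≈ 1.6582, g(6) ≈ 1.7918, g(6.75) ≈ 1.9095.
Sum = Δt · [g(1.5) + g(2.25) + g(3) + ...].
Sum ≈ 7.8753.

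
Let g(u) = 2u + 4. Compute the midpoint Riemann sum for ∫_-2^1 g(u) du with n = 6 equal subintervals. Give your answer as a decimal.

9

Δu = (1 − (-2))/6 = 0.5.
Midpoints: -1.75, -1.25, -0.75, -0.25, 0.25, 0.75.
g(-1.75) = 0.5, g(-1.25) = 1.5, g(-0.75) = 2.5, g(-0.25) = 3.5, g(0.25) = 4.5, g(0.75) = 5.5.
Sum = Δu · [g(-1.75) + g(-1.25) + g(-0.75) + ...].
Sum = 9.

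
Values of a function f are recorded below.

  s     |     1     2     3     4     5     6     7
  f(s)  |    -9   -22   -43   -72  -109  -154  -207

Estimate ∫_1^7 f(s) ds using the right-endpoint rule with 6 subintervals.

Δs = 1.
Sum = 1·[(-22) + (-43) + (-72) + (-109) + (-154) + (-207)] = -607.

-607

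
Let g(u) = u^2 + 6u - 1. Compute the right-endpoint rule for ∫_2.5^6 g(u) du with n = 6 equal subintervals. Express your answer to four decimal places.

Δu = (6 − 2.5)/6 = 7/12.
Right endpoints: 37/12, 11/3, 4.25, 29/6, 65/12, 6.
g(37/12) = 3889/144, g(11/3) = 310/9, g(4.25) = 42.5625, g(29/6) = 1849/36, g(65/12) = 8761/144, g(6) = 71.
Sum = Δu · [g(37/12) + g(11/3) + g(4.25) + ...].
Sum ≈ 167.5422.

167.5422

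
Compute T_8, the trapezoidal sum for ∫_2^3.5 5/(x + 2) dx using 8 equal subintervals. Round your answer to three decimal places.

1.593

Δx = (3.5 − 2)/8 = 0.1875.
f(2) = 1.25, f(2.1875) = 80/67, f(2.375) = 8/7, f(2.5625) = 80/73, f(2.75) = 20/19, f(2.9375) = 80/79, f(3.125) = 40/41, f(3.3125) = 16/17, f(3.5) = 10/11.
T_8 = (Δx/2)·[f(x_0) + 2f(x_1) + ... + 2f(x_{7}) + f(x_8)].
Sum ≈ 1.593.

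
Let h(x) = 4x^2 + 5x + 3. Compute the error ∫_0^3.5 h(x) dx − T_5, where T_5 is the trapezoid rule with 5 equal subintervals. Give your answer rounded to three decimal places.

-1.143

Exact integral: ∫_0^3.5 h(x) dx ≈ 98.29167.
T_5 = 99.435.
Error ≈ 98.29167 − 99.435 ≈ -1.143.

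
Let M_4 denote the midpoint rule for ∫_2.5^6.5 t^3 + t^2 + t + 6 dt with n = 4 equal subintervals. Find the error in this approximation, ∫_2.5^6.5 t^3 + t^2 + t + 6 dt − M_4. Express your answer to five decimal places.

Exact integral: ∫_2.5^6.5 f(t) dt ≈ 564.8333333.
M_4 = 560.
Error ≈ 564.8333333 − 560 ≈ 4.83333.

4.83333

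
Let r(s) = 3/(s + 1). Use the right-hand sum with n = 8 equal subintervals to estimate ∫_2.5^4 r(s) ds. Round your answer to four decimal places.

1.0463

Δs = (4 − 2.5)/8 = 0.1875.
Right endpoints: 2.6875, 2.875, 3.0625, 3.25, 3.4375, 3.625, 3.8125, 4.
r(2.6875) = 48/59, r(2.875) = 24/31, r(3.0625) = 48/65, r(3.25) = 12/17, r(3.4375) = 48/71, r(3.625) = 24/37, r(3.8125) = 48/77, r(4) = 0.6.
Sum = Δs · [r(2.6875) + r(2.875) + r(3.0625) + ...].
Sum ≈ 1.0463.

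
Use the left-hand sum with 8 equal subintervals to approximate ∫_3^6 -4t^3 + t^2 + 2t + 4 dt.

-981.1640625

Δt = (6 − 3)/8 = 0.375.
Left endpoints: 3, 3.375, 3.75, 4.125, 4.5, 4.875, 5.25, 5.625.
f(3) = -89, f(3.375) = -131.6328125, f(3.75) = -185.375, f(4.125) = -251.4921875, f(4.5) = -331.25, f(4.875) = -425.9140625, f(5.25) = -536.75, f(5.625) = -665.0234375.
Sum = Δt · [f(3) + f(3.375) + f(3.75) + ...].
Sum = -981.1640625.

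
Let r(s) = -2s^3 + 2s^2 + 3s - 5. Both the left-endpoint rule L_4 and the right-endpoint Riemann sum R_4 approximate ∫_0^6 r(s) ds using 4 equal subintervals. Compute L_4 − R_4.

L_4 = -259.5.
R_4 = -772.5.
L_4 − R_4 = 513.

513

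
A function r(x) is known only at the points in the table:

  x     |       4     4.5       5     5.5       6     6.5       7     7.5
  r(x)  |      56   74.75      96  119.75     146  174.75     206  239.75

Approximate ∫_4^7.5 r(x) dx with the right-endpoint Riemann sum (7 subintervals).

Δx = 0.5.
Sum = 0.5·[74.75 + 96 + 119.75 + 146 + 174.75 + 206 + 239.75] = 528.5.

528.5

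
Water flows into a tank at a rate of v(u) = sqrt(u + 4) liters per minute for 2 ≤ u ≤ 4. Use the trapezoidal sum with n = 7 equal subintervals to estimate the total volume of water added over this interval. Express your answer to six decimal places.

5.286800

Δu = (4 − 2)/7 = 2/7.
v(2) ≈ 2.449490, v(16/7) ≈ 2.507133, v(18/7) ≈ 2.563480, v(20/7) ≈ 2.618615, v(22/7) ≈ 2.672612, v(24/7) ≈ 2.725541, v(26/7) ≈ 2.777460, v(4) ≈ 2.828427.
T_7 = (Δu/2)·[v(u_0) + 2v(u_1) + ... + 2v(u_{6}) + v(u_7)].
Sum ≈ 5.286800.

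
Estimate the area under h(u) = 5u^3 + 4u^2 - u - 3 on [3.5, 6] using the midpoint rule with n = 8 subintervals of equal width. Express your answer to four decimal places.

1642.3492

Δu = (6 − 3.5)/8 = 0.3125.
Midpoints: 3.65625, 3.96875, 4.28125, 4.59375, 4.90625, 5.21875, 5.53125, 5.84375.
h(3.65625) = 9542145/32768, h(3.96875) = 12078075/32768, h(4.28125) = 15020605/32768, h(4.59375) = 18399735/32768, h(4.90625) = 22245465/32768, h(5.21875) = 26587795/32768, h(5.53125) = 31456725/32768, h(5.84375) = 36882255/32768.
Sum = Δu · [h(3.65625) + h(3.96875) + h(4.28125) + ...].
Sum ≈ 1642.3492.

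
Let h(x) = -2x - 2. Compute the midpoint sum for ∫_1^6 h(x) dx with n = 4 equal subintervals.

-45

Δx = (6 − 1)/4 = 1.25.
Midpoints: 1.625, 2.875, 4.125, 5.375.
h(1.625) = -5.25, h(2.875) = -7.75, h(4.125) = -10.25, h(5.375) = -12.75.
Sum = Δx · [h(1.625) + h(2.875) + h(4.125) + h(5.375)].
Sum = -45.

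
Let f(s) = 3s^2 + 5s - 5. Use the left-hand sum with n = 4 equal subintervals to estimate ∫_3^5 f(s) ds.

Δs = (5 − 3)/4 = 0.5.
Left endpoints: 3, 3.5, 4, 4.5.
f(3) = 37, f(3.5) = 49.25, f(4) = 63, f(4.5) = 78.25.
Sum = Δs · [f(3) + f(3.5) + f(4) + f(4.5)].
Sum = 113.75.

113.75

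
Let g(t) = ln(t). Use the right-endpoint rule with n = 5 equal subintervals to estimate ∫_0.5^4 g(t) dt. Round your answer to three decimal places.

Δt = (4 − 0.5)/5 = 0.7.
Right endpoints: 1.2, 1.9, 2.6, 3.3, 4.
g(1.2) ≈ 0.182, g(1.9) ≈ 0.642, g(2.6) ≈ 0.956, g(3.3) ≈ 1.194, g(4) ≈ 1.386.
Sum = Δt · [g(1.2) + g(1.9) + g(2.6) + g(3.3) + g(4)].
Sum ≈ 3.052.

3.052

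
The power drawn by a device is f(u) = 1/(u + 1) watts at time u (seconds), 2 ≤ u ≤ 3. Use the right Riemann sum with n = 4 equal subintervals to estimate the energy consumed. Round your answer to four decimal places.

0.2775

Δu = (3 − 2)/4 = 0.25.
Right endpoints: 2.25, 2.5, 2.75, 3.
f(2.25) = 4/13, f(2.5) = 2/7, f(2.75) = 4/15, f(3) = 0.25.
Sum = Δu · [f(2.25) + f(2.5) + f(2.75) + f(3)].
Sum ≈ 0.2775.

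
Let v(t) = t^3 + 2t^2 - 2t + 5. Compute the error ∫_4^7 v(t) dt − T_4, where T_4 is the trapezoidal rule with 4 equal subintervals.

Exact integral: ∫_4^7 v(t) dt = 704.25.
T_4 = 709.453125.
Error = 704.25 − 709.453125 = -5.203125.

-5.203125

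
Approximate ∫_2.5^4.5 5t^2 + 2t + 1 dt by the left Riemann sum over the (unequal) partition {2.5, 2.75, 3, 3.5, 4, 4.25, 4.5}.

128.21875

Subinterval widths: 0.25, 0.25, 0.5, 0.5, 0.25, 0.25.
Left endpoints: 2.5, 2.75, 3, 3.5, 4, 4.25.
f(2.5) = 37.25, f(2.75) = 44.3125, f(3) = 52, f(3.5) = 69.25, f(4) = 89, f(4.25) = 99.8125.
Sum = Σ Δt_i · f(t_i).
Sum = 128.21875.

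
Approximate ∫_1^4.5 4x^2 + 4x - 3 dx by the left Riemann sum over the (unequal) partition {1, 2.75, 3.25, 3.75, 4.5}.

105.1875

Subinterval widths: 1.75, 0.5, 0.5, 0.75.
Left endpoints: 1, 2.75, 3.25, 3.75.
f(1) = 5, f(2.75) = 38.25, f(3.25) = 52.25, f(3.75) = 68.25.
Sum = Σ Δx_i · f(x_i).
Sum = 105.1875.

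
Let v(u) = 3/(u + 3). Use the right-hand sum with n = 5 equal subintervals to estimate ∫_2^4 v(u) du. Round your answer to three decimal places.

0.976

Δu = (4 − 2)/5 = 0.4.
Right endpoints: 2.4, 2.8, 3.2, 3.6, 4.
v(2.4) = 5/9, v(2.8) = 15/29, v(3.2) = 15/31, v(3.6) = 5/11, v(4) = 3/7.
Sum = Δu · [v(2.4) + v(2.8) + v(3.2) + v(3.6) + v(4)].
Sum ≈ 0.976.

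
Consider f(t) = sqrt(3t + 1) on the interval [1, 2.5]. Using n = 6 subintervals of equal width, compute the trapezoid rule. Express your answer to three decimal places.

Δt = (2.5 − 1)/6 = 0.25.
f(1) ≈ 2.000, f(1.25) ≈ 2.179, f(1.5) ≈ 2.345, f(1.75) ≈ 2.500, f(2) ≈ 2.646, f(2.25) ≈ 2.784, f(2.5) ≈ 2.915.
T_6 = (Δt/2)·[f(t_0) + 2f(t_1) + ... + 2f(t_{5}) + f(t_6)].
Sum ≈ 3.728.

3.728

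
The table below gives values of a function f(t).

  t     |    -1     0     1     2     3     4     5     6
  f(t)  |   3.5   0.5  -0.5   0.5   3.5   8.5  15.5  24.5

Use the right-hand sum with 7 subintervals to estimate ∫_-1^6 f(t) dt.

Δt = 1.
Sum = 1·[0.5 + (-0.5) + 0.5 + 3.5 + 8.5 + 15.5 + 24.5] = 52.5.

52.5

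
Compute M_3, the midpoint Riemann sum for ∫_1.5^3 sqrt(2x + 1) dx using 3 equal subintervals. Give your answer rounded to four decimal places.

Δx = (3 − 1.5)/3 = 0.5.
Midpoints: 1.75, 2.25, 2.75.
f(1.75) ≈ 2.1213, f(2.25) ≈ 2.3452, f(2.75) ≈ 2.5495.
Sum = Δx · [f(1.75) + f(2.25) + f(2.75)].
Sum ≈ 3.5080.

3.5080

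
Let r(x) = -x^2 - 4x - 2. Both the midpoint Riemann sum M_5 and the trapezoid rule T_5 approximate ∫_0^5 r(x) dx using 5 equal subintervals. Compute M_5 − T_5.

M_5 = -101.25.
T_5 = -102.5.
M_5 − T_5 = 1.25.

1.25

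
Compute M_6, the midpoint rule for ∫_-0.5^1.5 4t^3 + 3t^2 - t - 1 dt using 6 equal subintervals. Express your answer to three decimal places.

5.333

Δt = (1.5 − (-0.5))/6 = 1/3.
Midpoints: -1/3, 0, 1/3, 2/3, 1, 4/3.
f(-1/3) = -13/27, f(0) = -1, f(1/3) = -23/27, f(2/3) = 23/27, f(1) = 5, f(4/3) = 337/27.
Sum = Δt · [f(-1/3) + f(0) + f(1/3) + ...].
Sum ≈ 5.333.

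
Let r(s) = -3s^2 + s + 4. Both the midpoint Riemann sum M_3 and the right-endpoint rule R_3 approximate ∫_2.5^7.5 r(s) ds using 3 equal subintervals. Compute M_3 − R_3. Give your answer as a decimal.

131.25

M_3 ≈ -357.7777778.
R_3 ≈ -489.0277778.
M_3 − R_3 = 131.25.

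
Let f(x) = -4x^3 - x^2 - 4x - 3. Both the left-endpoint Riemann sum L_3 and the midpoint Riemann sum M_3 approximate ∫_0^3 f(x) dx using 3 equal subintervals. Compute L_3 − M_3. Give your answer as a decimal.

L_3 = -62.
M_3 = -112.25.
L_3 − M_3 = 50.25.

50.25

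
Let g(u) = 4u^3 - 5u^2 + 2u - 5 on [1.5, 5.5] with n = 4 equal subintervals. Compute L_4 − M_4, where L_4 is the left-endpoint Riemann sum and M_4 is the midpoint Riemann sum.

L_4 = 411.
M_4 = 634.
L_4 − M_4 = -223.

-223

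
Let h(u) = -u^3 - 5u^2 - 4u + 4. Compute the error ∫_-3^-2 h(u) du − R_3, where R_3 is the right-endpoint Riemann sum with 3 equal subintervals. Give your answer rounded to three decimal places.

Exact integral: ∫_-3^-2 h(u) du ≈ -1.41667.
R_3 ≈ -1.03704.
Error ≈ -1.41667 − (-1.03704) ≈ -0.380.

-0.380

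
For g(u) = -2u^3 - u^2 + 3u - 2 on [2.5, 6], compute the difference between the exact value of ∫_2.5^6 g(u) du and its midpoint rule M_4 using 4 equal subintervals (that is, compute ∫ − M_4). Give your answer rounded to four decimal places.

Exact integral: ∫_2.5^6 g(u) du ≈ -657.635417.
M_4 ≈ -651.717773.
Error ≈ -657.635417 − (-651.717773) ≈ -5.9176.

-5.9176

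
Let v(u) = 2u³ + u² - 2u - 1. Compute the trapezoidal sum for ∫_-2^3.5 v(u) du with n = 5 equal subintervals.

Δu = (3.5 − (-2))/5 = 1.1.
v(-2) = -9, v(-0.9) = 0.152, v(0.2) = -1.344, v(1.3) = 2.484, v(2.4) = 27.608, v(3.5) = 90.
T_5 = (Δu/2)·[v(u_0) + 2v(u_1) + ... + 2v(u_{4}) + v(u_5)].
Sum = 76.34.

76.34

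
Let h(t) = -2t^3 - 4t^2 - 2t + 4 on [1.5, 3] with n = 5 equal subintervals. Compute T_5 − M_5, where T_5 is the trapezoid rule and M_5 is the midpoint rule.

-0.590625

T_5 = -70.6125.
M_5 = -70.021875.
T_5 − M_5 = -0.590625.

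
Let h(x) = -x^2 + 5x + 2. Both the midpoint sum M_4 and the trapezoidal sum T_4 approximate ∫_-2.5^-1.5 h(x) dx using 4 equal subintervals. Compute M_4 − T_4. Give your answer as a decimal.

0.015625

M_4 = -12.078125.
T_4 = -12.09375.
M_4 − T_4 = 0.015625.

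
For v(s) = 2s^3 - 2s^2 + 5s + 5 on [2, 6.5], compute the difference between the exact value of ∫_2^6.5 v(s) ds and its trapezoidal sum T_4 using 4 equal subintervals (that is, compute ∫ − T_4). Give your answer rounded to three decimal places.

-22.307

Exact integral: ∫_2^6.5 v(s) ds = 824.90625.
T_4 ≈ 847.21289.
Error ≈ 824.90625 − 847.21289 ≈ -22.307.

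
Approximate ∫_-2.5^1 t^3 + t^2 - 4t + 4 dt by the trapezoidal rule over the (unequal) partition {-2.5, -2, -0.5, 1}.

Subinterval widths: 0.5, 1.5, 1.5.
f(-2.5) = 4.625, f(-2) = 8, f(-0.5) = 6.125, f(1) = 2.
On each subinterval the trapezoid contributes (Δt_i/2)·[f(t_{i-1}) + f(t_i)].
Sum = 19.84375.

19.84375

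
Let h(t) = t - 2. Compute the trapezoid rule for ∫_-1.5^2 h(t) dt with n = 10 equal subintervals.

Δt = (2 − (-1.5))/10 = 0.35.
h(-1.5) = -3.5, h(-1.15) = -3.15, h(-0.8) = -2.8, h(-0.45) = -2.45, h(-0.1) = -2.1, h(0.25) = -1.75, h(0.6) = -1.4, h(0.95) = -1.05, h(1.3) = -0.7, h(1.65) = -0.35, h(2) = 0.
T_10 = (Δt/2)·[h(t_0) + 2h(t_1) + ... + 2h(t_{9}) + h(t_10)].
Sum = -6.125.

-6.125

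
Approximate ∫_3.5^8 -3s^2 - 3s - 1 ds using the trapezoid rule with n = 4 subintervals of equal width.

-554.09765625

Δs = (8 − 3.5)/4 = 1.125.
f(3.5) = -48.25, f(4.625) = -79.046875, f(5.75) = -117.4375, f(6.875) = -163.421875, f(8) = -217.
T_4 = (Δs/2)·[f(s_0) + 2f(s_1) + 2f(s_2) + 2f(s_3) + f(s_4)].
Sum = -554.09765625.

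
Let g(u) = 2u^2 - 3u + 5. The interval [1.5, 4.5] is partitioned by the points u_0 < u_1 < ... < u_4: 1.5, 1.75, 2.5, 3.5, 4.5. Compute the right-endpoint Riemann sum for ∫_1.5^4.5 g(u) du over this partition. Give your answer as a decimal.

Subinterval widths: 0.25, 0.75, 1, 1.
Right endpoints: 1.75, 2.5, 3.5, 4.5.
g(1.75) = 5.875, g(2.5) = 10, g(3.5) = 19, g(4.5) = 32.
Sum = Σ Δu_i · g(u_i).
Sum = 59.96875.

59.96875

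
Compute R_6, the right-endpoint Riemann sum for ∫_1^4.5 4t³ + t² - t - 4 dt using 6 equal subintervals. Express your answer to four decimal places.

531.9676

Δt = (4.5 − 1)/6 = 7/12.
Right endpoints: 19/12, 13/6, 2.75, 10/3, 47/12, 4.5.
f(19/12) = 2765/216, f(13/6) = 4235/108, f(2.75) = 84, f(10/3) = 4102/27, f(47/12) = 53515/216, f(4.5) = 376.25.
Sum = Δt · [f(19/12) + f(13/6) + f(2.75) + ...].
Sum ≈ 531.9676.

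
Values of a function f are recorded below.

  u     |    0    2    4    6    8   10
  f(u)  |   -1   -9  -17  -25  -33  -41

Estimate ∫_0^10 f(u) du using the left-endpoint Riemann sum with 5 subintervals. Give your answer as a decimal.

-170

Δu = 2.
Sum = 2·[(-1) + (-9) + (-17) + (-25) + (-33)] = -170.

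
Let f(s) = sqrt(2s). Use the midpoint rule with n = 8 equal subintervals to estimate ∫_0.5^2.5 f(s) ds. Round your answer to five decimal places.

3.39487

Δs = (2.5 − 0.5)/8 = 0.25.
Midpoints: 0.625, 0.875, 1.125, 1.375, 1.625, 1.875, 2.125, 2.375.
f(0.625) ≈ 1.11803, f(0.875) ≈ 1.32288, f(1.125) ≈ 1.50000, f(1.375) ≈ 1.65831, f(1.625) ≈ 1.80278, f(1.875) ≈ 1.93649, f(2.125) ≈ 2.06155, f(2.375) ≈ 2.17945.
Sum = Δs · [f(0.625) + f(0.875) + f(1.125) + ...].
Sum ≈ 3.39487.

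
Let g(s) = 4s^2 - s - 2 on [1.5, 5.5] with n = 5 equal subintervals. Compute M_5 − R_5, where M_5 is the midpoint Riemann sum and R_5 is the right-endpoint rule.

-45.76

M_5 = 194.48.
R_5 = 240.24.
M_5 − R_5 = -45.76.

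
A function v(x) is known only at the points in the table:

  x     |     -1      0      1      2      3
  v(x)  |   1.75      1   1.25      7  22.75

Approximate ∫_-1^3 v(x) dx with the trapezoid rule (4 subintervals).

21.5

Δx = 1.
T_4 = (1/2)·[1.75 + 2·1 + 2·1.25 + 2·7 + 22.75] = 21.5.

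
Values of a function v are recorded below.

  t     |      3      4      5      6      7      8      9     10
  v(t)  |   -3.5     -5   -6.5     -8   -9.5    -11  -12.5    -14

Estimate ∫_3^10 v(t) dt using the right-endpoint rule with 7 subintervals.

-66.5

Δt = 1.
Sum = 1·[(-5) + (-6.5) + (-8) + (-9.5) + (-11) + (-12.5) + (-14)] = -66.5.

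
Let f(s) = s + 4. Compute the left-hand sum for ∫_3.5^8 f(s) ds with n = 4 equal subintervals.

Δs = (8 − 3.5)/4 = 1.125.
Left endpoints: 3.5, 4.625, 5.75, 6.875.
f(3.5) = 7.5, f(4.625) = 8.625, f(5.75) = 9.75, f(6.875) = 10.875.
Sum = Δs · [f(3.5) + f(4.625) + f(5.75) + f(6.875)].
Sum = 41.34375.

41.34375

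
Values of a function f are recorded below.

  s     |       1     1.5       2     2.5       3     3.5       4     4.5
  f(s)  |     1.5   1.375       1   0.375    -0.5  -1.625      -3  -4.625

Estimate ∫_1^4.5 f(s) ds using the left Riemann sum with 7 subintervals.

-0.4375

Δs = 0.5.
Sum = 0.5·[1.5 + 1.375 + 1 + 0.375 + (-0.5) + (-1.625) + (-3)] = -0.4375.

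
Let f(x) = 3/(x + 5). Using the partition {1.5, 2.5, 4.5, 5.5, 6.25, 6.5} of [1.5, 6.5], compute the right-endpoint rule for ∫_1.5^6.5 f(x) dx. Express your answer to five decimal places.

Subinterval widths: 1, 2, 1, 0.75, 0.25.
Right endpoints: 2.5, 4.5, 5.5, 6.25, 6.5.
f(2.5) = 0.4, f(4.5) = 6/19, f(5.5) = 2/7, f(6.25) = 4/15, f(6.5) = 6/23.
Sum = Σ Δx_i · f(x_i).
Sum ≈ 1.58251.

1.58251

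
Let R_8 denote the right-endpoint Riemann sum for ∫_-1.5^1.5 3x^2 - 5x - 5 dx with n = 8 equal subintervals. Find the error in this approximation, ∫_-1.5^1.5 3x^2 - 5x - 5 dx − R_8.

2.6015625

Exact integral: ∫_-1.5^1.5 f(x) dx = -8.25.
R_8 = -10.8515625.
Error = -8.25 − (-10.8515625) = 2.6015625.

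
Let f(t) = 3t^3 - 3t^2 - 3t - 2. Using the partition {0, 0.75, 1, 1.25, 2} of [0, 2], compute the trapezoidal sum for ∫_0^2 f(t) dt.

-5.125

Subinterval widths: 0.75, 0.25, 0.25, 0.75.
f(0) = -2, f(0.75) = -4.671875, f(1) = -5, f(1.25) = -4.578125, f(2) = 4.
On each subinterval the trapezoid contributes (Δt_i/2)·[f(t_{i-1}) + f(t_i)].
Sum = -5.125.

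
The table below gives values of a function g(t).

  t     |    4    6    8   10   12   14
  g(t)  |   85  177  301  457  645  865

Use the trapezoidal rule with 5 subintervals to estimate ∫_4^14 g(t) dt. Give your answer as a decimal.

4110

Δt = 2.
T_5 = (2/2)·[85 + 2·177 + 2·301 + 2·457 + 2·645 + 865] = 4110.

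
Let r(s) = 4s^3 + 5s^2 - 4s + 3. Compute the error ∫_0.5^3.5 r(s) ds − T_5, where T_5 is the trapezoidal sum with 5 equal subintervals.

Exact integral: ∫_0.5^3.5 r(s) ds = 206.25.
T_5 = 211.47.
Error = 206.25 − 211.47 = -5.22.

-5.22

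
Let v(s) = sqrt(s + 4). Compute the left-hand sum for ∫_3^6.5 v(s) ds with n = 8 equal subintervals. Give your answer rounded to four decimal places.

10.2051

Δs = (6.5 − 3)/8 = 0.4375.
Left endpoints: 3, 3.4375, 3.875, 4.3125, 4.75, 5.1875, 5.625, 6.0625.
v(3) ≈ 2.6458, v(3.4375) ≈ 2.7272, v(3.875) ≈ 2.8062, v(4.3125) ≈ 2.8831, v(4.75) ≈ 2.9580, v(5.1875) ≈ 3.0311, v(5.625) ≈ 3.1024, v(6.0625) ≈ 3.1721.
Sum = Δs · [v(3) + v(3.4375) + v(3.875) + ...].
Sum ≈ 10.2051.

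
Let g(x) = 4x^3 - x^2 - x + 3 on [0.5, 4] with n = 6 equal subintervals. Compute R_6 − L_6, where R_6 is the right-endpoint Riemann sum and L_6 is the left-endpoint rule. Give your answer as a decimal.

137.8125

R_6 ≈ 311.33796.
L_6 ≈ 173.52546.
R_6 − L_6 = 137.8125.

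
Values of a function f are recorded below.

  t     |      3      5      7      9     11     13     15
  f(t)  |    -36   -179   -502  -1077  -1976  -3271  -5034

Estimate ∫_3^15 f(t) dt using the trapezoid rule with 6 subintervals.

Δt = 2.
T_6 = (2/2)·[(-36) + 2·(-179) + 2·(-502) + 2·(-1077) + 2·(-1976) + 2·(-3271) + (-5034)] = -19080.

-19080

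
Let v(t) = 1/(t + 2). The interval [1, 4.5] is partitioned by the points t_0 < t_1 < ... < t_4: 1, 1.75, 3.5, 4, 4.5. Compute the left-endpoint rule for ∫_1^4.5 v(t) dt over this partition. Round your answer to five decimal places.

0.89091

Subinterval widths: 0.75, 1.75, 0.5, 0.5.
Left endpoints: 1, 1.75, 3.5, 4.
v(1) = 1/3, v(1.75) = 4/15, v(3.5) = 2/11, v(4) = 1/6.
Sum = Σ Δt_i · v(t_i).
Sum ≈ 0.89091.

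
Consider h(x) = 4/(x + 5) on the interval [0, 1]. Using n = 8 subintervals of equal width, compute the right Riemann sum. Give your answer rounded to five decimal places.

Δx = (1 − 0)/8 = 0.125.
Right endpoints: 0.125, 0.25, 0.375, 0.5, 0.625, 0.75, 0.875, 1.
h(0.125) = 32/41, h(0.25) = 16/21, h(0.375) = 32/43, h(0.5) = 8/11, h(0.625) = 32/45, h(0.75) = 16/23, h(0.875) = 32/47, h(1) = 2/3.
Sum = Δx · [h(0.125) + h(0.25) + h(0.375) + ...].
Sum ≈ 0.72102.

0.72102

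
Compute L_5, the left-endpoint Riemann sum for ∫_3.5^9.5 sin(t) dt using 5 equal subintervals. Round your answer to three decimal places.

Δt = (9.5 − 3.5)/5 = 1.2.
Left endpoints: 3.5, 4.7, 5.9, 7.1, 8.3.
f(3.5) ≈ -0.351, f(4.7) ≈ -1.000, f(5.9) ≈ -0.374, f(7.1) ≈ 0.729, f(8.3) ≈ 0.902.
Sum = Δt · [f(3.5) + f(4.7) + f(5.9) + f(7.1) + f(8.3)].
Sum ≈ -0.112.

-0.112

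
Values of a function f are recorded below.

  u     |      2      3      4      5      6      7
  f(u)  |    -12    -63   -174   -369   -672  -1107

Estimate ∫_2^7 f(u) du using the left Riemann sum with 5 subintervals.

-1290

Δu = 1.
Sum = 1·[(-12) + (-63) + (-174) + (-369) + (-672)] = -1290.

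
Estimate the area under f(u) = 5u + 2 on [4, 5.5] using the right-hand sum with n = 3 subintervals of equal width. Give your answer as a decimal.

40.5

Δu = (5.5 − 4)/3 = 0.5.
Right endpoints: 4.5, 5, 5.5.
f(4.5) = 24.5, f(5) = 27, f(5.5) = 29.5.
Sum = Δu · [f(4.5) + f(5) + f(5.5)].
Sum = 40.5.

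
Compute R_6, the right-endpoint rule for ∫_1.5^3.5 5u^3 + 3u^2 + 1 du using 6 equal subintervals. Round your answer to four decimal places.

262.1667

Δu = (3.5 − 1.5)/6 = 1/3.
Right endpoints: 11/6, 13/6, 2.5, 17/6, 19/6, 3.5.
f(11/6) = 9049/216, f(13/6) = 14243/216, f(2.5) = 97.875, f(17/6) = 29983/216, f(19/6) = 41009/216, f(3.5) = 252.125.
Sum = Δu · [f(11/6) + f(13/6) + f(2.5) + ...].
Sum ≈ 262.1667.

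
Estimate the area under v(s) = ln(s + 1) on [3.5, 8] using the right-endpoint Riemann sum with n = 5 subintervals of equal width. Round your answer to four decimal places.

Δs = (8 − 3.5)/5 = 0.9.
Right endpoints: 4.4, 5.3, 6.2, 7.1, 8.
v(4.4) ≈ 1.6864, v(5.3) ≈ 1.8405, v(6.2) ≈ 1.9741, v(7.1) ≈ 2.0919, v(8) ≈ 2.1972.
Sum = Δs · [v(4.4) + v(5.3) + v(6.2) + v(7.1) + v(8)].
Sum ≈ 8.8111.

8.8111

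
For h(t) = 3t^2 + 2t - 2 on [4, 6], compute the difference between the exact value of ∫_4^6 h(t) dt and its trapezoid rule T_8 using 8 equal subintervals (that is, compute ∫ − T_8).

-0.0625

Exact integral: ∫_4^6 h(t) dt = 168.
T_8 = 168.0625.
Error = 168 − 168.0625 = -0.0625.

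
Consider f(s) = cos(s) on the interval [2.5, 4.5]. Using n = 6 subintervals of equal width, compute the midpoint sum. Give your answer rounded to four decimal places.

Δs = (4.5 − 2.5)/6 = 1/3.
Midpoints: 8/3, 3, 10/3, 11/3, 4, 13/3.
f(8/3) ≈ -0.8893, f(3) ≈ -0.9900, f(10/3) ≈ -0.9817, f(11/3) ≈ -0.8653, f(4) ≈ -0.6536, f(13/3) ≈ -0.3700.
Sum = Δs · [f(8/3) + f(3) + f(10/3) + ...].
Sum ≈ -1.5833.

-1.5833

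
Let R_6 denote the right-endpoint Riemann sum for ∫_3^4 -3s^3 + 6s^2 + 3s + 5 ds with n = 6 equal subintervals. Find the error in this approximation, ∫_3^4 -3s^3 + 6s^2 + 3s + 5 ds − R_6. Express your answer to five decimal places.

5.61806

Exact integral: ∫_3^4 f(s) ds = -41.75.
R_6 ≈ -47.3680556.
Error ≈ -41.75 − (-47.3680556) ≈ 5.61806.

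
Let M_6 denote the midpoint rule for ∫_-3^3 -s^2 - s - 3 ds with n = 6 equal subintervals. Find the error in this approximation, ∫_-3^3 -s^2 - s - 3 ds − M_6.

Exact integral: ∫_-3^3 f(s) ds = -36.
M_6 = -35.5.
Error = -36 − (-35.5) = -0.5.

-0.5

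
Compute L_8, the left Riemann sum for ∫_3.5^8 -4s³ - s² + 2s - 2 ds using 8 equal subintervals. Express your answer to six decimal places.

-3536.384766

Δs = (8 − 3.5)/8 = 0.5625.
Left endpoints: 3.5, 4.0625, 4.625, 5.1875, 5.75, 6.3125, 6.875, 7.4375.
f(3.5) = -178.75, f(4.0625) = -285253/1024, f(4.625) = -409.8671875, f(5.1875) = -590767/1024, f(5.75) = -784, f(6.3125) = -1060225/1024, f(6.875) = -1335.3203125, f(7.4375) = -1728619/1024.
Sum = Δs · [f(3.5) + f(4.0625) + f(4.625) + ...].
Sum ≈ -3536.384766.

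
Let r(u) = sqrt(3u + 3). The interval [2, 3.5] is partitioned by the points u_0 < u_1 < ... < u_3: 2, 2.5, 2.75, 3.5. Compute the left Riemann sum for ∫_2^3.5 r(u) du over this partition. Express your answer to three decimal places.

Subinterval widths: 0.5, 0.25, 0.75.
Left endpoints: 2, 2.5, 2.75.
r(2) ≈ 3.000, r(2.5) ≈ 3.240, r(2.75) ≈ 3.354.
Sum = Σ Δu_i · r(u_i).
Sum ≈ 4.826.

4.826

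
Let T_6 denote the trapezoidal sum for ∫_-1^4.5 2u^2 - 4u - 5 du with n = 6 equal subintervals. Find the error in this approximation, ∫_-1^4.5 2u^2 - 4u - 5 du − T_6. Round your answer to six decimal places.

-1.540509

Exact integral: ∫_-1^4.5 f(u) du ≈ -4.58333333.
T_6 ≈ -3.04282407.
Error ≈ -4.58333333 − (-3.04282407) ≈ -1.540509.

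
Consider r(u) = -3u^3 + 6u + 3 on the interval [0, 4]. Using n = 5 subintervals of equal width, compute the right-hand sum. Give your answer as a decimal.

Δu = (4 − 0)/5 = 0.8.
Right endpoints: 0.8, 1.6, 2.4, 3.2, 4.
r(0.8) = 6.264, r(1.6) = 0.312, r(2.4) = -24.072, r(3.2) = -76.104, r(4) = -165.
Sum = Δu · [r(0.8) + r(1.6) + r(2.4) + r(3.2) + r(4)].
Sum = -206.88.

-206.88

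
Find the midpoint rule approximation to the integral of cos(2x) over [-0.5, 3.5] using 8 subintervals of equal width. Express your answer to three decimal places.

0.781

Δx = (3.5 − (-0.5))/8 = 0.5.
Midpoints: -0.25, 0.25, 0.75, 1.25, 1.75, 2.25, 2.75, 3.25.
f(-0.25) ≈ 0.878, f(0.25) ≈ 0.878, f(0.75) ≈ 0.071, f(1.25) ≈ -0.801, f(1.75) ≈ -0.936, f(2.25) ≈ -0.211, f(2.75) ≈ 0.709, f(3.25) ≈ 0.977.
Sum = Δx · [f(-0.25) + f(0.25) + f(0.75) + ...].
Sum ≈ 0.781.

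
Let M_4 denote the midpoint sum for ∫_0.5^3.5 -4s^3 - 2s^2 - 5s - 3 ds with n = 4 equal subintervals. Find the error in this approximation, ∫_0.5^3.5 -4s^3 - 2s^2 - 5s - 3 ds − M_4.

-3.65625

Exact integral: ∫_0.5^3.5 f(s) ds = -217.5.
M_4 = -213.84375.
Error = -217.5 − (-213.84375) = -3.65625.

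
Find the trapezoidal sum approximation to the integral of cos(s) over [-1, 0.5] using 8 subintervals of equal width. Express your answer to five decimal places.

Δs = (0.5 − (-1))/8 = 0.1875.
f(-1) ≈ 0.54030, f(-0.8125) ≈ 0.68769, f(-0.625) ≈ 0.81096, f(-0.4375) ≈ 0.90581, f(-0.25) ≈ 0.96891, f(-0.0625) ≈ 0.99805, f(0.125) ≈ 0.99220, f(0.3125) ≈ 0.95157, f(0.5) ≈ 0.87758.
T_8 = (Δs/2)·[f(s_0) + 2f(s_1) + ... + 2f(s_{7}) + f(s_8)].
Sum ≈ 1.31702.

1.31702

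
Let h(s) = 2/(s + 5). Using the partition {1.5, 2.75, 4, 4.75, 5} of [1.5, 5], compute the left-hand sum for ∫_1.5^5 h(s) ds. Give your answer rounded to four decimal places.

0.9251

Subinterval widths: 1.25, 1.25, 0.75, 0.25.
Left endpoints: 1.5, 2.75, 4, 4.75.
h(1.5) = 4/13, h(2.75) = 8/31, h(4) = 2/9, h(4.75) = 8/39.
Sum = Σ Δs_i · h(s_i).
Sum ≈ 0.9251.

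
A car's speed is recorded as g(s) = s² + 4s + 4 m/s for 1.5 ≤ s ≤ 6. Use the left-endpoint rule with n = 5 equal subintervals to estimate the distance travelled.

133.695

Δs = (6 − 1.5)/5 = 0.9.
Left endpoints: 1.5, 2.4, 3.3, 4.2, 5.1.
g(1.5) = 12.25, g(2.4) = 19.36, g(3.3) = 28.09, g(4.2) = 38.44, g(5.1) = 50.41.
Sum = Δs · [g(1.5) + g(2.4) + g(3.3) + g(4.2) + g(5.1)].
Sum = 133.695.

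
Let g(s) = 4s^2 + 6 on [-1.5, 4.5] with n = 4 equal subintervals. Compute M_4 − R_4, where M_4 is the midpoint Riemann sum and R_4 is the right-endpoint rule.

-67.5

M_4 = 157.5.
R_4 = 225.
M_4 − R_4 = -67.5.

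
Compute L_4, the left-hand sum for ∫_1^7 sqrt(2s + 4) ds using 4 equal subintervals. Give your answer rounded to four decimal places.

Δs = (7 − 1)/4 = 1.5.
Left endpoints: 1, 2.5, 4, 5.5.
f(1) ≈ 2.4495, f(2.5) ≈ 3.0000, f(4) ≈ 3.4641, f(5.5) ≈ 3.8730.
Sum = Δs · [f(1) + f(2.5) + f(4) + f(5.5)].
Sum ≈ 19.1799.

19.1799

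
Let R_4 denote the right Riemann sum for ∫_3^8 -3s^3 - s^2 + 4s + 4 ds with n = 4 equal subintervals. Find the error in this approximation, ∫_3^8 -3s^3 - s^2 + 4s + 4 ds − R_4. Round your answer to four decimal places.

Exact integral: ∫_3^8 f(s) ds ≈ -3042.916667.
R_4 = -4039.921875.
Error ≈ -3042.916667 − (-4039.921875) ≈ 997.0052.

997.0052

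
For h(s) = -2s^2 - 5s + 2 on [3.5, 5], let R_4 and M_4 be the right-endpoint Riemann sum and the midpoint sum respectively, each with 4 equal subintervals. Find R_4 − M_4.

-6.29296875

R_4 = -89.8828125.
M_4 = -83.58984375.
R_4 − M_4 = -6.29296875.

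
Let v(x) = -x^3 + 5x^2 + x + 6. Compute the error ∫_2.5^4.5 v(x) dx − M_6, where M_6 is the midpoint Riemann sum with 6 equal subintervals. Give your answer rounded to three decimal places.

Exact integral: ∫_2.5^4.5 v(x) dx ≈ 52.08333.
M_6 ≈ 52.18519.
Error ≈ 52.08333 − 52.18519 ≈ -0.102.

-0.102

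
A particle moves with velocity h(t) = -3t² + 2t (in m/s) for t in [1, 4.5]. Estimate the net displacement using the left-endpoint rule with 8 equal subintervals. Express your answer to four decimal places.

-60.1084

Δt = (4.5 − 1)/8 = 0.4375.
Left endpoints: 1, 1.4375, 1.875, 2.3125, 2.75, 3.1875, 3.625, 4.0625.
h(1) = -1, h(1.4375) = -3.32421875, h(1.875) = -6.796875, h(2.3125) = -11.41796875, h(2.75) = -17.1875, h(3.1875) = -24.10546875, h(3.625) = -32.171875, h(4.0625) = -41.38671875.
Sum = Δt · [h(1) + h(1.4375) + h(1.875) + ...].
Sum ≈ -60.1084.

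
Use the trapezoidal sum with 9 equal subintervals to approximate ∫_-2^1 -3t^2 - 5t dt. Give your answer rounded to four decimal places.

Δt = (1 − (-2))/9 = 1/3.
f(-2) = -2, f(-5/3) = 0, f(-4/3) = 4/3, f(-1) = 2, f(-2/3) = 2, f(-1/3) = 4/3, f(0) = 0, f(1/3) = -2, f(2/3) = -14/3, f(1) = -8.
T_9 = (Δt/2)·[f(t_0) + 2f(t_1) + ... + 2f(t_{8}) + f(t_9)].
Sum ≈ -1.6667.

-1.6667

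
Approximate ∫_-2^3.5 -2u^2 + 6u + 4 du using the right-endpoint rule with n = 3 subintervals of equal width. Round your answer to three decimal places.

21.796

Δu = (3.5 − (-2))/3 = 11/6.
Right endpoints: -1/6, 5/3, 3.5.
f(-1/6) = 53/18, f(5/3) = 76/9, f(3.5) = 0.5.
Sum = Δu · [f(-1/6) + f(5/3) + f(3.5)].
Sum ≈ 21.796.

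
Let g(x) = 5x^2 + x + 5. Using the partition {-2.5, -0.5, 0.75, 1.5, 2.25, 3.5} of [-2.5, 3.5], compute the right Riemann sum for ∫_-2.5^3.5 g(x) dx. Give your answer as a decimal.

Subinterval widths: 2, 1.25, 0.75, 0.75, 1.25.
Right endpoints: -0.5, 0.75, 1.5, 2.25, 3.5.
g(-0.5) = 5.75, g(0.75) = 8.5625, g(1.5) = 17.75, g(2.25) = 32.5625, g(3.5) = 69.75.
Sum = Σ Δx_i · g(x_i).
Sum = 147.125.

147.125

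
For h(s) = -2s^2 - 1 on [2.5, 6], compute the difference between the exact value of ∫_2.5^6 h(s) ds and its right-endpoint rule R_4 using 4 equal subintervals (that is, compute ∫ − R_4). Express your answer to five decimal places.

Exact integral: ∫_2.5^6 h(s) ds ≈ -137.0833333.
R_4 = -164.0078125.
Error ≈ -137.0833333 − (-164.0078125) ≈ 26.92448.

26.92448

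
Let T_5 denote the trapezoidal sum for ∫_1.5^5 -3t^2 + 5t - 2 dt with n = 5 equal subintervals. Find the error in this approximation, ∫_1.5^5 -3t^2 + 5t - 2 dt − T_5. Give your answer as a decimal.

0.8575

Exact integral: ∫_1.5^5 f(t) dt = -71.75.
T_5 = -72.6075.
Error = -71.75 − (-72.6075) = 0.8575.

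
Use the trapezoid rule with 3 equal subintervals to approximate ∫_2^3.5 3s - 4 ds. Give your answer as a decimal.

6.375

Δs = (3.5 − 2)/3 = 0.5.
f(2) = 2, f(2.5) = 3.5, f(3) = 5, f(3.5) = 6.5.
T_3 = (Δs/2)·[f(s_0) + 2f(s_1) + 2f(s_2) + f(s_3)].
Sum = 6.375.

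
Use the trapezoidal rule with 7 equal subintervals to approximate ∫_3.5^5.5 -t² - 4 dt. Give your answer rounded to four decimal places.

Δt = (5.5 − 3.5)/7 = 2/7.
f(3.5) = -16.25, f(53/14) = -3593/196, f(57/14) = -4033/196, f(61/14) = -4505/196, f(65/14) = -5009/196, f(69/14) = -5545/196, f(73/14) = -6113/196, f(5.5) = -34.25.
T_7 = (Δt/2)·[f(t_0) + 2f(t_1) + ... + 2f(t_{6}) + f(t_7)].
Sum ≈ -49.1939.

-49.1939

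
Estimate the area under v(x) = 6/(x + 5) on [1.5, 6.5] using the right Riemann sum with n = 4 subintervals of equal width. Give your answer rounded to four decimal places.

3.1850

Δx = (6.5 − 1.5)/4 = 1.25.
Right endpoints: 2.75, 4, 5.25, 6.5.
v(2.75) = 24/31, v(4) = 2/3, v(5.25) = 24/41, v(6.5) = 12/23.
Sum = Δx · [v(2.75) + v(4) + v(5.25) + v(6.5)].
Sum ≈ 3.1850.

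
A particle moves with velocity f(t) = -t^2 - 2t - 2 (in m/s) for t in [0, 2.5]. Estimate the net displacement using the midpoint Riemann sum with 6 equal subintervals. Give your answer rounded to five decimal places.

-16.42216

Δt = (2.5 − 0)/6 = 5/12.
Midpoints: 5/24, 0.625, 25/24, 35/24, 1.875, 55/24.
f(5/24) = -1417/576, f(0.625) = -3.640625, f(25/24) = -2977/576, f(35/24) = -4057/576, f(1.875) = -9.265625, f(55/24) = -6817/576.
Sum = Δt · [f(5/24) + f(0.625) + f(25/24) + ...].
Sum ≈ -16.42216.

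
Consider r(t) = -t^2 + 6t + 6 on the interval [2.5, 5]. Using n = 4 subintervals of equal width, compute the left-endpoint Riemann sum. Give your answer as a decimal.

Δt = (5 − 2.5)/4 = 0.625.
Left endpoints: 2.5, 3.125, 3.75, 4.375.
r(2.5) = 14.75, r(3.125) = 14.984375, r(3.75) = 14.4375, r(4.375) = 13.109375.
Sum = Δt · [r(2.5) + r(3.125) + r(3.75) + r(4.375)].
Sum = 35.80078125.

35.80078125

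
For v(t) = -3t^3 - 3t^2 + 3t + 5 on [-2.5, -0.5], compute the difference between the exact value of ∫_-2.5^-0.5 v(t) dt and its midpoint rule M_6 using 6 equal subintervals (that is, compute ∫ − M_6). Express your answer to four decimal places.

Exact integral: ∫_-2.5^-0.5 v(t) dt = 14.75.
M_6 ≈ 14.555556.
Error ≈ 14.75 − 14.555556 ≈ 0.1944.

0.1944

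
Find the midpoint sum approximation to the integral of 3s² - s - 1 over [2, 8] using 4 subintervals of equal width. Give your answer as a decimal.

464.625

Δs = (8 − 2)/4 = 1.5.
Midpoints: 2.75, 4.25, 5.75, 7.25.
f(2.75) = 18.9375, f(4.25) = 48.9375, f(5.75) = 92.4375, f(7.25) = 149.4375.
Sum = Δs · [f(2.75) + f(4.25) + f(5.75) + f(7.25)].
Sum = 464.625.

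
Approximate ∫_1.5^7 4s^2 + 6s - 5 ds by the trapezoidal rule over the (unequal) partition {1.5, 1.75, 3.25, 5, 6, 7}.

Subinterval widths: 0.25, 1.5, 1.75, 1, 1.
f(1.5) = 13, f(1.75) = 17.75, f(3.25) = 56.75, f(5) = 125, f(6) = 175, f(7) = 233.
On each subinterval the trapezoid contributes (Δs_i/2)·[f(s_{i-1}) + f(s_i)].
Sum = 572.75.

572.75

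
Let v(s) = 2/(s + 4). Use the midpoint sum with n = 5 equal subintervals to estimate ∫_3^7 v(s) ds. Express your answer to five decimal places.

0.90332

Δs = (7 − 3)/5 = 0.8.
Midpoints: 3.4, 4.2, 5, 5.8, 6.6.
v(3.4) = 10/37, v(4.2) = 10/41, v(5) = 2/9, v(5.8) = 10/49, v(6.6) = 10/53.
Sum = Δs · [v(3.4) + v(4.2) + v(5) + v(5.8) + v(6.6)].
Sum ≈ 0.90332.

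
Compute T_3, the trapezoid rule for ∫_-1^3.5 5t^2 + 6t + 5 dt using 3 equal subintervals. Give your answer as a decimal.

137.8125

Δt = (3.5 − (-1))/3 = 1.5.
f(-1) = 4, f(0.5) = 9.25, f(2) = 37, f(3.5) = 87.25.
T_3 = (Δt/2)·[f(t_0) + 2f(t_1) + 2f(t_2) + f(t_3)].
Sum = 137.8125.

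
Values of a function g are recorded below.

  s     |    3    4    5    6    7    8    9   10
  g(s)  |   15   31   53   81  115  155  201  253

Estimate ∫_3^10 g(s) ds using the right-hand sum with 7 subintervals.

Δs = 1.
Sum = 1·[31 + 53 + 81 + 115 + 155 + 201 + 253] = 889.

889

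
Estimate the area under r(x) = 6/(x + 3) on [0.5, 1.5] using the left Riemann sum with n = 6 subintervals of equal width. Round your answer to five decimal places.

Δx = (1.5 − 0.5)/6 = 1/6.
Left endpoints: 0.5, 2/3, 5/6, 1, 7/6, 4/3.
r(0.5) = 12/7, r(2/3) = 18/11, r(5/6) = 36/23, r(1) = 1.5, r(7/6) = 1.44, r(4/3) = 18/13.
Sum = Δx · [r(0.5) + r(2/3) + r(5/6) + ...].
Sum ≈ 1.54008.

1.54008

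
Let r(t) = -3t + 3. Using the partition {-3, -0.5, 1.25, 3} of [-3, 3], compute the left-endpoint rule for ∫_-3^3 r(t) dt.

36.5625

Subinterval widths: 2.5, 1.75, 1.75.
Left endpoints: -3, -0.5, 1.25.
r(-3) = 12, r(-0.5) = 4.5, r(1.25) = -0.75.
Sum = Σ Δt_i · r(t_i).
Sum = 36.5625.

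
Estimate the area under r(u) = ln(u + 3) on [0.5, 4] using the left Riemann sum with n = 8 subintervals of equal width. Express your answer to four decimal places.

5.5828

Δu = (4 − 0.5)/8 = 0.4375.
Left endpoints: 0.5, 0.9375, 1.375, 1.8125, 2.25, 2.6875, 3.125, 3.5625.
r(0.5) ≈ 1.2528, r(0.9375) ≈ 1.3705, r(1.375) ≈ 1.4759, r(1.8125) ≈ 1.5712, r(2.25) ≈ 1.6582, r(2.6875) ≈ 1.7383, r(3.125) ≈ 1.8124, r(3.5625) ≈ 1.8814.
Sum = Δu · [r(0.5) + r(0.9375) + r(1.375) + ...].
Sum ≈ 5.5828.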